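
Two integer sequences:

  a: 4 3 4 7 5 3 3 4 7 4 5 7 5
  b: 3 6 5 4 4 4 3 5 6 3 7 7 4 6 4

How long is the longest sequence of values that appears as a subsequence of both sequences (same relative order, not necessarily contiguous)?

6

Pick 4 at a[1]=b[6], then 3 at a[2]=b[7], then 5 at a[5]=b[8], then 3 at a[6]=b[10], then 4 at a[8]=b[13], then 4 at a[10]=b[15]; all 6 values appear in both, in order, and the DP table's final entry dp[13][15] is also 6, so no common subsequence is longer.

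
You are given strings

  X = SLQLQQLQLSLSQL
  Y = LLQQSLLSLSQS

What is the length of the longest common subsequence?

Match L [2,1]; then L [4,2]; then Q [5,3]; then Q [6,4]; then L [7,6]; then L [9,7]; then S [10,8]; then L [11,9]; then S [12,10]; then Q [13,11] — 10 characters in the same relative order in both. The LCS DP gives dp[14][12] = 10, so this is optimal.

10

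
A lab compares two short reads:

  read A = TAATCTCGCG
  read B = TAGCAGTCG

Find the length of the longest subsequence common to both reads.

Match T at read A[1]=read B[1] → A at read A[2]=read B[2] → A at read A[3]=read B[5] → T at read A[6]=read B[7] → C at read A[9]=read B[8] → G at read A[10]=read B[9] — 6 bases in the same relative order in both. The LCS DP gives dp[10][9] = 6, so this is optimal.

6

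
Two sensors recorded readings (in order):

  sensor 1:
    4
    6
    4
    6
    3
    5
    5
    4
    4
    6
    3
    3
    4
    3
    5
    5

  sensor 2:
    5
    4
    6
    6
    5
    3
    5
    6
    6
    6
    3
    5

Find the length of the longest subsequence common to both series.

One common subsequence of length 8: 4 (sensor 1 #1, sensor 2 #2) → 6 (sensor 1 #2, sensor 2 #3) → 6 (sensor 1 #4, sensor 2 #4) → 3 (sensor 1 #5, sensor 2 #6) → 5 (sensor 1 #6, sensor 2 #7) → 6 (sensor 1 #10, sensor 2 #10) → 3 (sensor 1 #14, sensor 2 #11) → 5 (sensor 1 #16, sensor 2 #12). The LCS DP gives dp[16][12] = 8, so this is optimal.

8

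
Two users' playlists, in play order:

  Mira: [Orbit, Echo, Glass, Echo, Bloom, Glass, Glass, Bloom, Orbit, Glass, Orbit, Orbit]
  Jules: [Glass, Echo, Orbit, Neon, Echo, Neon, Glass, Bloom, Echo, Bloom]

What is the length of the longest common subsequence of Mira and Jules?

Taking Orbit [1,3] → Echo [2,5] → Glass [3,7] → Echo [4,9] → Bloom [8,10] gives a common subsequence of length 5. Since dp[12][10] = 5, nothing longer is possible.

5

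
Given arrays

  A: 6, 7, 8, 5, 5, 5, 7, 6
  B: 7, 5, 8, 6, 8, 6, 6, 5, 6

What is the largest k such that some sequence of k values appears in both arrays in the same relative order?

4

Let dp[i][j] be the LCS length of the first i values of A and the first j values of B. dp[i][j] = dp[i-1][j-1]+1 when the i-th and j-th values match, else max(dp[i-1][j], dp[i][j-1]).
    ·  7  5  8  6  8  6  6  5  6
 ·  0  0  0  0  0  0  0  0  0  0
 6  0  0  0  0  1  1  1  1  1  1
 7  0  1  1  1  1  1  1  1  1  1
 8  0  1  1  2  2  2  2  2  2  2
 5  0  1  2  2  2  2  2  2  3  3
 5  0  1  2  2  2  2  2  2  3  3
 5  0  1  2  2  2  2  2  2  3  3
 7  0  1  2  2  2  2  2  2  3  3
 6  0  1  2  2  3  3  3  3  3  4
dp[8][9] = 4. One LCS (by backtracking along matches): 6, 8, 5, 6.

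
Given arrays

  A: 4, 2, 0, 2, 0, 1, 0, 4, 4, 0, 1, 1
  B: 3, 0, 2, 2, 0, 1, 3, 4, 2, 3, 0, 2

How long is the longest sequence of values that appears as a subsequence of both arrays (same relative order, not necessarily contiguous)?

One common subsequence of length 6: 2 [2,3]; then 2 [4,4]; then 0 [5,5]; then 1 [6,6]; then 4 [8,8]; then 0 [10,11]. The LCS DP gives dp[12][12] = 6, so this is optimal.

6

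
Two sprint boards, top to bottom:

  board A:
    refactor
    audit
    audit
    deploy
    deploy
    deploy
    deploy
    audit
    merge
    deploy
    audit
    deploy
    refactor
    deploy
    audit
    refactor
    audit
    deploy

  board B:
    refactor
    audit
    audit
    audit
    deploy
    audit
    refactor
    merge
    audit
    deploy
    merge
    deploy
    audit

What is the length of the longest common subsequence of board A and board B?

10

Pick refactor [1,1], then audit [2,3], then audit [3,4], then deploy [7,5], then audit [8,6], then merge [9,8], then audit [11,9], then deploy [12,10], then deploy [14,12], then audit [17,13]; all 10 tasks appear in both, in order, and the DP table's final entry dp[18][13] is also 10, so no common subsequence is longer.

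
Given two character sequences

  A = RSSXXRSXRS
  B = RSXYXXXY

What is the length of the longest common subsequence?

5

Let dp[i][j] be the LCS length of the first i characters of A and the first j characters of B. dp[i][j] = dp[i-1][j-1]+1 when the i-th and j-th characters match, else max(dp[i-1][j], dp[i][j-1]).
    ·  R  S  X  Y  X  X  X  Y
 ·  0  0  0  0  0  0  0  0  0
 R  0  1  1  1  1  1  1  1  1
 S  0  1  2  2  2  2  2  2  2
 S  0  1  2  2  2  2  2  2  2
 X  0  1  2  3  3  3  3  3  3
 X  0  1  2  3  3  4  4  4  4
 R  0  1  2  3  3  4  4  4  4
 S  0  1  2  3  3  4  4  4  4
 X  0  1  2  3  3  4  5  5  5
 R  0  1  2  3  3  4  5  5  5
 S  0  1  2  3  3  4  5  5  5
dp[10][8] = 5. One LCS (by backtracking along matches): RSXXX.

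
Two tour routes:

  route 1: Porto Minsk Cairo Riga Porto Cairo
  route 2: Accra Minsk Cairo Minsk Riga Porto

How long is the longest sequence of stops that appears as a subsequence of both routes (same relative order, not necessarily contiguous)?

4

Match Minsk (route 1 #2, route 2 #2), Cairo (route 1 #3, route 2 #3), Riga (route 1 #4, route 2 #5), Porto (route 1 #5, route 2 #6) — 4 stops in the same relative order in both. The LCS DP gives dp[6][6] = 4, so this is optimal.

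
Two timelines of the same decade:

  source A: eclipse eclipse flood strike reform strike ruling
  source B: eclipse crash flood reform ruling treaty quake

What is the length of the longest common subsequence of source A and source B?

4

Match eclipse (source A #1, source B #1), flood (source A #3, source B #3), reform (source A #5, source B #4), ruling (source A #7, source B #5) — 4 events in the same relative order in both. Since dp[7][7] = 4, nothing longer is possible.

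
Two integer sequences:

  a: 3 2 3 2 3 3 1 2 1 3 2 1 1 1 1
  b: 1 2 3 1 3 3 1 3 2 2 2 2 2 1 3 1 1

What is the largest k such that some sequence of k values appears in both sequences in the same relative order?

Match 2 (a #2, b #2); then 3 (a #3, b #3); then 3 (a #5, b #5); then 3 (a #6, b #6); then 1 (a #7, b #7); then 2 (a #8, b #13); then 1 (a #9, b #14); then 3 (a #10, b #15); then 1 (a #14, b #16); then 1 (a #15, b #17) — 10 values in the same relative order in both. Since dp[15][17] = 10, nothing longer is possible.

10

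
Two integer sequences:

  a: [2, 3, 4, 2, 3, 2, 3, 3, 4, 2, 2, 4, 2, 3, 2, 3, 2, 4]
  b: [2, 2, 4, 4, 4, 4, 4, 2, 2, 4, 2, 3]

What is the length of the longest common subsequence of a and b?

8

Pick 2 (a #1, b #2); then 4 (a #3, b #6); then 4 (a #9, b #7); then 2 (a #10, b #8); then 2 (a #11, b #9); then 4 (a #12, b #10); then 2 (a #15, b #11); then 3 (a #16, b #12); all 8 values appear in both, in order, and the DP table's final entry dp[18][12] is also 8, so no common subsequence is longer.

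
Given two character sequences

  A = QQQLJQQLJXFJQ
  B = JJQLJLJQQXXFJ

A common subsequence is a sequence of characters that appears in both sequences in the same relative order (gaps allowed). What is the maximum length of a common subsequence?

8

One common subsequence of length 8: Q [1,3]; then L [4,6]; then J [5,7]; then Q [6,8]; then Q [7,9]; then X [10,11]; then F [11,12]; then J [12,13]. The LCS DP gives dp[13][13] = 8, so this is optimal.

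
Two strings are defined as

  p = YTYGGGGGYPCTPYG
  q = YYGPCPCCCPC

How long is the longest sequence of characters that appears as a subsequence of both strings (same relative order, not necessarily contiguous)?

6

Match Y at p[1]=q[1], Y at p[3]=q[2], G at p[4]=q[3], P at p[10]=q[6], C at p[11]=q[9], P at p[13]=q[10] — 6 characters in the same relative order in both, and the DP table's final entry dp[15][11] is also 6, so no common subsequence is longer.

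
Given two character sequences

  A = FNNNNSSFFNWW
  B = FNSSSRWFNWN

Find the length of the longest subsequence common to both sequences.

Taking F (A #1, B #1) → N (A #2, B #2) → S (A #6, B #4) → S (A #7, B #5) → F (A #9, B #8) → N (A #10, B #9) → W (A #11, B #10) gives a common subsequence of length 7. The LCS DP gives dp[12][11] = 7, so this is optimal.

7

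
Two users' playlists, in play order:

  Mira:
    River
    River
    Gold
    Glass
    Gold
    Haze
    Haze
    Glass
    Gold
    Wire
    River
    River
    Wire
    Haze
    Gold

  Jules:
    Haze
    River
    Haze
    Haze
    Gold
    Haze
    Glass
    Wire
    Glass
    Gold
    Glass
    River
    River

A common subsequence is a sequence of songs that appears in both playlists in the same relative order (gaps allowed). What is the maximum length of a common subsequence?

One common subsequence of length 7: River at Mira[1]=Jules[2] → Gold at Mira[3]=Jules[5] → Glass at Mira[4]=Jules[9] → Gold at Mira[5]=Jules[10] → Glass at Mira[8]=Jules[11] → River at Mira[11]=Jules[12] → River at Mira[12]=Jules[13]. dp[15][13] = 7 confirms this is the maximum.

7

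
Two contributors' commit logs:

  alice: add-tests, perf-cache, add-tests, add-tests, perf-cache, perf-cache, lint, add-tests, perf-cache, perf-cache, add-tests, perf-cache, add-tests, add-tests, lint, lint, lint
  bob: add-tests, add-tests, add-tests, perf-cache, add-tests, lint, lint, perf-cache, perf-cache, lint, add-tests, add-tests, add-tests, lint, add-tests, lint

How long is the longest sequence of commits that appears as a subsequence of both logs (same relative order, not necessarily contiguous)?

Pick add-tests [1,1], then add-tests [3,2], then add-tests [4,3], then perf-cache [5,4], then lint [7,7], then perf-cache [9,8], then perf-cache [10,9], then add-tests [11,11], then add-tests [13,12], then add-tests [14,13], then lint [15,14], then lint [17,16]; all 12 commits appear in both, in order. Since dp[17][16] = 12, nothing longer is possible.

12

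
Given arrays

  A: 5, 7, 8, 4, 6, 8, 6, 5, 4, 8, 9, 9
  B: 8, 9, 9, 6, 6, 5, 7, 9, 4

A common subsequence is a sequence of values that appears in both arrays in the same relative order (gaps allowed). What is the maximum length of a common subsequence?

5

Match 8 (A #3, B #1) → 6 (A #5, B #4) → 6 (A #7, B #5) → 5 (A #8, B #6) → 4 (A #9, B #9) — 5 values in the same relative order in both. dp[12][9] = 5 confirms this is the maximum.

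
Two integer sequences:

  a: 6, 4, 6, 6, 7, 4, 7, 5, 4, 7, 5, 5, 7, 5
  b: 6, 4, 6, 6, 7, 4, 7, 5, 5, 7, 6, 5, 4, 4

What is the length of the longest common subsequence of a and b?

Taking 6 [1,1] → 4 [2,2] → 6 [3,3] → 6 [4,4] → 7 [7,5] → 4 [9,6] → 7 [10,7] → 5 [11,8] → 5 [12,9] → 7 [13,10] → 5 [14,12] gives a common subsequence of length 11, and the DP table's final entry dp[14][14] is also 11, so no common subsequence is longer.

11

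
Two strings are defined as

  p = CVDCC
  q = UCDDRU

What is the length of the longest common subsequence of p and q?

2

One common subsequence of length 2: C [1,2]; then D [3,4]. dp[5][6] = 2 confirms this is the maximum.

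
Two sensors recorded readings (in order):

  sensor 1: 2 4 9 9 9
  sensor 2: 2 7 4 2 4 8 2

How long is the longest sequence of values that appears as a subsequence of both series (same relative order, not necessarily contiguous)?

2

Taking 2 (sensor 1 #1, sensor 2 #4) → 4 (sensor 1 #2, sensor 2 #5) gives a common subsequence of length 2. Since dp[5][7] = 2, nothing longer is possible.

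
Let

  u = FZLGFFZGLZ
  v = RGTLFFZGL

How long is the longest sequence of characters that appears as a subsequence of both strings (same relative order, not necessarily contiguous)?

One common subsequence of length 6: L at u[3]=v[4], F at u[5]=v[5], F at u[6]=v[6], Z at u[7]=v[7], G at u[8]=v[8], L at u[9]=v[9]. Since dp[10][9] = 6, nothing longer is possible.

6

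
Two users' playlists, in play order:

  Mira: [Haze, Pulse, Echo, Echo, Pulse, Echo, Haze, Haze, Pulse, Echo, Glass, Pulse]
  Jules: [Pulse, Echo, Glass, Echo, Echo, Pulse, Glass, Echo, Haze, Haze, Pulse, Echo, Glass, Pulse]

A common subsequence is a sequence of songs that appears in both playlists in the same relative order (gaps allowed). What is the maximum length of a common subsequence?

Taking Pulse at Mira[2]=Jules[1] → Echo at Mira[3]=Jules[4] → Echo at Mira[4]=Jules[5] → Pulse at Mira[5]=Jules[6] → Echo at Mira[6]=Jules[8] → Haze at Mira[7]=Jules[9] → Haze at Mira[8]=Jules[10] → Pulse at Mira[9]=Jules[11] → Echo at Mira[10]=Jules[12] → Glass at Mira[11]=Jules[13] → Pulse at Mira[12]=Jules[14] gives a common subsequence of length 11. Since dp[12][14] = 11, nothing longer is possible.

11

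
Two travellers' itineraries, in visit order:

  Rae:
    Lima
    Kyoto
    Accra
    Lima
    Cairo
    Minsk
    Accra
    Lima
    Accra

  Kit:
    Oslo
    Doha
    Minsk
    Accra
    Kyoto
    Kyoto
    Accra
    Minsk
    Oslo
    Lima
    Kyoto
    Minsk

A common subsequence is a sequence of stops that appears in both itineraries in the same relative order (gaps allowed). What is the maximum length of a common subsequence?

One common subsequence of length 4: Kyoto [2,6], then Accra [3,7], then Lima [4,10], then Minsk [6,12]. dp[9][12] = 4 confirms this is the maximum.

4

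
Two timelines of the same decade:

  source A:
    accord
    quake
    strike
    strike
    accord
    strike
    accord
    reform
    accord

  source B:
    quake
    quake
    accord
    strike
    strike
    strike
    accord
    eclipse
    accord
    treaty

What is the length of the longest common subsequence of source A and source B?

One common subsequence of length 6: accord [1,3]; then strike [3,4]; then strike [4,5]; then strike [6,6]; then accord [7,7]; then accord [9,9]. Since dp[9][10] = 6, nothing longer is possible.

6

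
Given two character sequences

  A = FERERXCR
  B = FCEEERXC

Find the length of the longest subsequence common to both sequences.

6

Pick F [1,1], E [2,4], E [4,5], R [5,6], X [6,7], C [7,8]; all 6 characters appear in both, in order. The LCS DP gives dp[8][8] = 6, so this is optimal.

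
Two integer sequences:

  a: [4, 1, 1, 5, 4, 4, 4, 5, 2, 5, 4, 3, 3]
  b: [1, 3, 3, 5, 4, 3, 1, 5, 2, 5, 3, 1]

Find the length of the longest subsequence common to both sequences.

Pick 1 at a[2]=b[1]; then 5 at a[4]=b[4]; then 4 at a[5]=b[5]; then 5 at a[8]=b[8]; then 2 at a[9]=b[9]; then 5 at a[10]=b[10]; then 3 at a[12]=b[11]; all 7 values appear in both, in order. The LCS DP gives dp[13][12] = 7, so this is optimal.

7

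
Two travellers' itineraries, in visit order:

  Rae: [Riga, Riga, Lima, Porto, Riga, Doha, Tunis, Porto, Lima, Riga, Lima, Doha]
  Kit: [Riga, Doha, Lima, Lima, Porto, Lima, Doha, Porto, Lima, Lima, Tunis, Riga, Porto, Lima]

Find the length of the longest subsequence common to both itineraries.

Taking Riga (Rae #1, Kit #1), then Lima (Rae #3, Kit #4), then Porto (Rae #4, Kit #5), then Doha (Rae #6, Kit #7), then Porto (Rae #8, Kit #8), then Lima (Rae #9, Kit #10), then Riga (Rae #10, Kit #12), then Lima (Rae #11, Kit #14) gives a common subsequence of length 8. dp[12][14] = 8 confirms this is the maximum.

8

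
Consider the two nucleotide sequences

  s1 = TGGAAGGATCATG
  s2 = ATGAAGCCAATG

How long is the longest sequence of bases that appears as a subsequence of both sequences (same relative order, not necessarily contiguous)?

Taking T (s1 #1, s2 #2); then G (s1 #3, s2 #3); then A (s1 #4, s2 #4); then A (s1 #5, s2 #5); then G (s1 #6, s2 #6); then A (s1 #8, s2 #9); then A (s1 #11, s2 #10); then T (s1 #12, s2 #11); then G (s1 #13, s2 #12) gives a common subsequence of length 9. dp[13][12] = 9 confirms this is the maximum.

9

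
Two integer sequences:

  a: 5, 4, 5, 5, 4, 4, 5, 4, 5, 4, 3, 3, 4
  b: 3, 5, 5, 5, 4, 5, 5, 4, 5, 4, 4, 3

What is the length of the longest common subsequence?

9

Match 5 [1,4] → 4 [2,5] → 5 [3,6] → 5 [4,7] → 4 [6,8] → 5 [7,9] → 4 [8,10] → 4 [10,11] → 3 [12,12] — 9 values in the same relative order in both. The LCS DP gives dp[13][12] = 9, so this is optimal.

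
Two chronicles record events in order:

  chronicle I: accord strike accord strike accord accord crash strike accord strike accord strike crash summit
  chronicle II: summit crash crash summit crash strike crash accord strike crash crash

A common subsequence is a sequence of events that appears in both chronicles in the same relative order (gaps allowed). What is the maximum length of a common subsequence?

5

Pick strike [2,6], then accord [3,8], then strike [4,9], then crash [7,10], then crash [13,11]; all 5 events appear in both, in order, and the DP table's final entry dp[14][11] is also 5, so no common subsequence is longer.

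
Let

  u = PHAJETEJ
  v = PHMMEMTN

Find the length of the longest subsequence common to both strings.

4

Match P [1,1] → H [2,2] → E [5,5] → T [6,7] — 4 characters in the same relative order in both. Since dp[8][8] = 4, nothing longer is possible.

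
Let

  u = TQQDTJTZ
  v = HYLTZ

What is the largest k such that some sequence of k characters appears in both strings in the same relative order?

2

One common subsequence of length 2: T (u #7, v #4) → Z (u #8, v #5). dp[8][5] = 2 confirms this is the maximum.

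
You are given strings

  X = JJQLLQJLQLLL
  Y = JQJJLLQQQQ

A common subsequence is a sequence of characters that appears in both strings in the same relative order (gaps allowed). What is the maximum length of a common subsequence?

6

One common subsequence of length 6: J (X #1, Y #3), J (X #2, Y #4), L (X #4, Y #5), L (X #5, Y #6), Q (X #6, Y #9), Q (X #9, Y #10). dp[12][10] = 6 confirms this is the maximum.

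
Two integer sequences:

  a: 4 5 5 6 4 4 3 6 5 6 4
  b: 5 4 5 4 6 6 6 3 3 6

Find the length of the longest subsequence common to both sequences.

Match 4 [1,2], 5 [2,3], 6 [4,7], 3 [7,9], 6 [10,10] — 5 values in the same relative order in both. dp[11][10] = 5 confirms this is the maximum.

5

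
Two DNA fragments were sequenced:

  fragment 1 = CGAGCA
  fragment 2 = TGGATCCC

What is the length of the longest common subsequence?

Match G at fragment 1[2]=fragment 2[3]; then A at fragment 1[3]=fragment 2[4]; then C at fragment 1[5]=fragment 2[8] — 3 bases in the same relative order in both. dp[6][8] = 3 confirms this is the maximum.

3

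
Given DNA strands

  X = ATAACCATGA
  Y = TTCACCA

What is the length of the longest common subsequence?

One common subsequence of length 5: T at X[2]=Y[2], A at X[4]=Y[4], C at X[5]=Y[5], C at X[6]=Y[6], A at X[10]=Y[7]. The LCS DP gives dp[10][7] = 5, so this is optimal.

5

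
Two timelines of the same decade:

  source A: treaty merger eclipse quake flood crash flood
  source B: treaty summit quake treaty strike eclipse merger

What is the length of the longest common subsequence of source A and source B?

Match treaty at source A[1]=source B[4]; then merger at source A[2]=source B[7] — 2 events in the same relative order in both, and the DP table's final entry dp[7][7] is also 2, so no common subsequence is longer.

2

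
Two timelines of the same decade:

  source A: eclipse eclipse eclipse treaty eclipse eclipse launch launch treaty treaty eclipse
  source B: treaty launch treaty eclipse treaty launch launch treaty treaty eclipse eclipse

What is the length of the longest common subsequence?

One common subsequence of length 7: eclipse (source A #3, source B #4) → treaty (source A #4, source B #5) → launch (source A #7, source B #6) → launch (source A #8, source B #7) → treaty (source A #9, source B #8) → treaty (source A #10, source B #9) → eclipse (source A #11, source B #11). Since dp[11][11] = 7, nothing longer is possible.

7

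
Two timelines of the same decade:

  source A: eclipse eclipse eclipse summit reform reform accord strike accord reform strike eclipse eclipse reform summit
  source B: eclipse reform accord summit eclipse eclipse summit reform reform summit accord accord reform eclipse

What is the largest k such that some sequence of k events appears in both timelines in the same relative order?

One common subsequence of length 10: eclipse (source A #1, source B #1), eclipse (source A #2, source B #5), eclipse (source A #3, source B #6), summit (source A #4, source B #7), reform (source A #5, source B #8), reform (source A #6, source B #9), accord (source A #7, source B #11), accord (source A #9, source B #12), reform (source A #10, source B #13), eclipse (source A #13, source B #14). Since dp[15][14] = 10, nothing longer is possible.

10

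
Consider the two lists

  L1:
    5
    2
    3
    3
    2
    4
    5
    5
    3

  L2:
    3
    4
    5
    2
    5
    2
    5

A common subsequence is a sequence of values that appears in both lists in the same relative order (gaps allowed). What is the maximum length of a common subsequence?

Taking 5 at L1[1]=L2[3]; then 2 at L1[2]=L2[4]; then 2 at L1[5]=L2[6]; then 5 at L1[8]=L2[7] gives a common subsequence of length 4. Since dp[9][7] = 4, nothing longer is possible.

4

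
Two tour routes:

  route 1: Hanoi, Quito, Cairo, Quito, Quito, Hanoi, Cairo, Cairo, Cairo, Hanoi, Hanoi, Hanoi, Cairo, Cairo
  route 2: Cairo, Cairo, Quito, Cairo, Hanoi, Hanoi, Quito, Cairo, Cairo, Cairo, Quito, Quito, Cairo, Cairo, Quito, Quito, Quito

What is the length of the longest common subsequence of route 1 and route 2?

Match Quito [2,3]; then Cairo [3,4]; then Quito [5,7]; then Cairo [7,8]; then Cairo [8,9]; then Cairo [9,10]; then Cairo [13,13]; then Cairo [14,14] — 8 stops in the same relative order in both. The LCS DP gives dp[14][17] = 8, so this is optimal.

8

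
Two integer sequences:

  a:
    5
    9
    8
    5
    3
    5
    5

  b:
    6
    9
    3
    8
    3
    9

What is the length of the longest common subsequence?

Pick 9 [2,2]; then 8 [3,4]; then 3 [5,5]; all 3 values appear in both, in order. The LCS DP gives dp[7][6] = 3, so this is optimal.

3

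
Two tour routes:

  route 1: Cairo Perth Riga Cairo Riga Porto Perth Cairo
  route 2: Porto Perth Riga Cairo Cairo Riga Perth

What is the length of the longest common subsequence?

One common subsequence of length 5: Perth at route 1[2]=route 2[2], then Riga at route 1[3]=route 2[3], then Cairo at route 1[4]=route 2[5], then Riga at route 1[5]=route 2[6], then Perth at route 1[7]=route 2[7]. Since dp[8][7] = 5, nothing longer is possible.

5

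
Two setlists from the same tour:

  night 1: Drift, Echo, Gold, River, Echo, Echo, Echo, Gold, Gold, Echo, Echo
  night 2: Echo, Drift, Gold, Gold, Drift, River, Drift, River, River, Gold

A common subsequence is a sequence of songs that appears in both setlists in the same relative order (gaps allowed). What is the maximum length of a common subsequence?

4

Pick Drift at night 1[1]=night 2[2], then Gold at night 1[3]=night 2[4], then River at night 1[4]=night 2[9], then Gold at night 1[9]=night 2[10]; all 4 songs appear in both, in order. Since dp[11][10] = 4, nothing longer is possible.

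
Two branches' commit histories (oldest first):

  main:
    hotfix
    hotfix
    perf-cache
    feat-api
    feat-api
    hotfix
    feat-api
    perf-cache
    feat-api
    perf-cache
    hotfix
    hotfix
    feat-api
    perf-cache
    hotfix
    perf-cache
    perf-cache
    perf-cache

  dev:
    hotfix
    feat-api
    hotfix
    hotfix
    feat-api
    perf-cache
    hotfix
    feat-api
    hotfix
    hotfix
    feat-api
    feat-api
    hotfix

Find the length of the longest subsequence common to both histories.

Taking hotfix at main[1]=dev[1]; then hotfix at main[2]=dev[3]; then hotfix at main[6]=dev[4]; then feat-api at main[7]=dev[5]; then perf-cache at main[8]=dev[6]; then feat-api at main[9]=dev[8]; then hotfix at main[11]=dev[9]; then hotfix at main[12]=dev[10]; then feat-api at main[13]=dev[12]; then hotfix at main[15]=dev[13] gives a common subsequence of length 10. The LCS DP gives dp[18][13] = 10, so this is optimal.

10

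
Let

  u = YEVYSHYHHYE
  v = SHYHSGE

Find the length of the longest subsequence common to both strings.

Let dp[i][j] be the LCS length of the first i characters of u and the first j characters of v. dp[i][j] = dp[i-1][j-1]+1 when the i-th and j-th characters match, else max(dp[i-1][j], dp[i][j-1]).
    ·  S  H  Y  H  S  G  E
 ·  0  0  0  0  0  0  0  0
 Y  0  0  0  1  1  1  1  1
 E  0  0  0  1  1  1  1  2
 V  0  0  0  1  1  1  1  2
 Y  0  0  0  1  1  1  1  2
 S  0  1  1  1  1  2  2  2
 H  0  1  2  2  2  2  2  2
 Y  0  1  2  3  3  3  3  3
 H  0  1  2  3  4  4  4  4
 H  0  1  2  3  4  4  4  4
 Y  0  1  2  3  4  4  4  4
 E  0  1  2  3  4  4  4  5
dp[11][7] = 5. One LCS (by backtracking along matches): SHYHE.

5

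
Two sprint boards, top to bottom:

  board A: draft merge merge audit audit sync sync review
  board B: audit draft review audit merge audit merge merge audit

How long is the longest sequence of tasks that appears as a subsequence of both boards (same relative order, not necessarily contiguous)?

4

Match draft at board A[1]=board B[2], merge at board A[2]=board B[7], merge at board A[3]=board B[8], audit at board A[5]=board B[9] — 4 tasks in the same relative order in both. Since dp[8][9] = 4, nothing longer is possible.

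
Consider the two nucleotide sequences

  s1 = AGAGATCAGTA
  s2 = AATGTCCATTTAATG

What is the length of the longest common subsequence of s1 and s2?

Taking A [1,1]; then A [3,2]; then G [4,4]; then T [6,5]; then C [7,7]; then A [8,8]; then T [10,11]; then A [11,13] gives a common subsequence of length 8. dp[11][15] = 8 confirms this is the maximum.

8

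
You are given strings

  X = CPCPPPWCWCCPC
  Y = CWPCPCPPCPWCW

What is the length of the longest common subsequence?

9

Pick C at X[1]=Y[4]; then P at X[2]=Y[5]; then C at X[3]=Y[6]; then P at X[4]=Y[7]; then P at X[5]=Y[8]; then P at X[6]=Y[10]; then W at X[7]=Y[11]; then C at X[8]=Y[12]; then W at X[9]=Y[13]; all 9 characters appear in both, in order. dp[13][13] = 9 confirms this is the maximum.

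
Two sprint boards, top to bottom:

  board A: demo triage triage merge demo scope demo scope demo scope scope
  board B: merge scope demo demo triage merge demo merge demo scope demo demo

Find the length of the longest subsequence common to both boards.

7

Match demo (board A #1, board B #4), then triage (board A #2, board B #5), then merge (board A #4, board B #8), then demo (board A #5, board B #9), then scope (board A #6, board B #10), then demo (board A #7, board B #11), then demo (board A #9, board B #12) — 7 tasks in the same relative order in both. The LCS DP gives dp[11][12] = 7, so this is optimal.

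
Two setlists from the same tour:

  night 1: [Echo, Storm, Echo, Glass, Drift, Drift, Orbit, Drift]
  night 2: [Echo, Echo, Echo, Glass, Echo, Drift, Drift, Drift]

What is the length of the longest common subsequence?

6

Match Echo at night 1[1]=night 2[2], then Echo at night 1[3]=night 2[3], then Glass at night 1[4]=night 2[4], then Drift at night 1[5]=night 2[6], then Drift at night 1[6]=night 2[7], then Drift at night 1[8]=night 2[8] — 6 songs in the same relative order in both, and the DP table's final entry dp[8][8] is also 6, so no common subsequence is longer.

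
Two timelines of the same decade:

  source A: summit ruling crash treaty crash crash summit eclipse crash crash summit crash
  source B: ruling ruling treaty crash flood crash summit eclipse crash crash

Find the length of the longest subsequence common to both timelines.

8

Pick ruling (source A #2, source B #2), treaty (source A #4, source B #3), crash (source A #5, source B #4), crash (source A #6, source B #6), summit (source A #7, source B #7), eclipse (source A #8, source B #8), crash (source A #10, source B #9), crash (source A #12, source B #10); all 8 events appear in both, in order. dp[12][10] = 8 confirms this is the maximum.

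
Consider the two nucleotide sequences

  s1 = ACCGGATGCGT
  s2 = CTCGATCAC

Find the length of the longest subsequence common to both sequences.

Let dp[i][j] be the LCS length of the first i bases of s1 and the first j bases of s2. dp[i][j] = dp[i-1][j-1]+1 when the i-th and j-th bases match, else max(dp[i-1][j], dp[i][j-1]).
    ·  C  T  C  G  A  T  C  A  C
 ·  0  0  0  0  0  0  0  0  0  0
 A  0  0  0  0  0  1  1  1  1  1
 C  0  1  1  1  1  1  1  2  2  2
 C  0  1  1  2  2  2  2  2  2  3
 G  0  1  1  2  3  3  3  3  3  3
 G  0  1  1  2  3  3  3  3  3  3
 A  0  1  1  2  3  4  4  4  4  4
 T  0  1  2  2  3  4  5  5  5  5
 G  0  1  2  2  3  4  5  5  5  5
 C  0  1  2  3  3  4  5  6  6  6
 G  0  1  2  3  4  4  5  6  6  6
 T  0  1  2  3  4  4  5  6  6  6
dp[11][9] = 6. One LCS (by backtracking along matches): CCGATC.

6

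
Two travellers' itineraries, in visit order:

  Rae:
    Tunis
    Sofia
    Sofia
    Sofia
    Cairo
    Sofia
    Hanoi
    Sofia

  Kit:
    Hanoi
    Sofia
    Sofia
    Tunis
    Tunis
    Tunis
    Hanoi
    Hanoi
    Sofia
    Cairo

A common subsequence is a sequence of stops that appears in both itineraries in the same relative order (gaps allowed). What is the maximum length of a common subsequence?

Taking Sofia at Rae[2]=Kit[2], then Sofia at Rae[3]=Kit[3], then Sofia at Rae[4]=Kit[9], then Cairo at Rae[5]=Kit[10] gives a common subsequence of length 4. The LCS DP gives dp[8][10] = 4, so this is optimal.

4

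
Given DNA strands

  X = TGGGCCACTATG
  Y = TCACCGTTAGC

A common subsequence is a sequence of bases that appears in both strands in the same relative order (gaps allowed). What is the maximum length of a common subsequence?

7

One common subsequence of length 7: T (X #1, Y #1); then C (X #5, Y #2); then C (X #6, Y #4); then C (X #8, Y #5); then T (X #9, Y #8); then A (X #10, Y #9); then G (X #12, Y #10), and the DP table's final entry dp[12][11] is also 7, so no common subsequence is longer.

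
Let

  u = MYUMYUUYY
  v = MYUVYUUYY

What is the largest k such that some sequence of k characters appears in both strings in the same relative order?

Taking M [1,1] → Y [2,2] → U [3,3] → Y [5,5] → U [6,6] → U [7,7] → Y [8,8] → Y [9,9] gives a common subsequence of length 8. The LCS DP gives dp[9][9] = 8, so this is optimal.

8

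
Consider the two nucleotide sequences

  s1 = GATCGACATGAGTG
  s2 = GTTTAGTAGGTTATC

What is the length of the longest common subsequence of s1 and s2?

Taking G at s1[1]=s2[1], then A at s1[2]=s2[5], then T at s1[3]=s2[7], then G at s1[5]=s2[10], then T at s1[9]=s2[12], then A at s1[11]=s2[13], then T at s1[13]=s2[14] gives a common subsequence of length 7, and the DP table's final entry dp[14][15] is also 7, so no common subsequence is longer.

7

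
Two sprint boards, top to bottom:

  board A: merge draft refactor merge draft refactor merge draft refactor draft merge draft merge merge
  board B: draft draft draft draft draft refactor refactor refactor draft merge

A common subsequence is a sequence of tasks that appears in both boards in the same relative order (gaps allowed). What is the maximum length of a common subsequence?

6

Taking draft at board A[2]=board B[5], then refactor at board A[3]=board B[6], then refactor at board A[6]=board B[7], then refactor at board A[9]=board B[8], then draft at board A[12]=board B[9], then merge at board A[14]=board B[10] gives a common subsequence of length 6. The LCS DP gives dp[14][10] = 6, so this is optimal.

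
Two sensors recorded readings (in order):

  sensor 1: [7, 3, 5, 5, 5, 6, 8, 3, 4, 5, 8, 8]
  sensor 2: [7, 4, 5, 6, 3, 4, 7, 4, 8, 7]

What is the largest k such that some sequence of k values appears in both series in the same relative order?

6

Let dp[i][j] be the LCS length of the first i values of sensor 1 and the first j values of sensor 2. dp[i][j] = dp[i-1][j-1]+1 when the i-th and j-th values match, else max(dp[i-1][j], dp[i][j-1]).
    ·  7  4  5  6  3  4  7  4  8  7
 ·  0  0  0  0  0  0  0  0  0  0  0
 7  0  1  1  1  1  1  1  1  1  1  1
 3  0  1  1  1  1  2  2  2  2  2  2
 5  0  1  1  2  2  2  2  2  2  2  2
 5  0  1  1  2  2  2  2  2  2  2  2
 5  0  1  1  2  2  2  2  2  2  2  2
 6  0  1  1  2  3  3  3  3  3  3  3
 8  0  1  1  2  3  3  3  3  3  4  4
 3  0  1  1  2  3  4  4  4  4  4  4
 4  0  1  2  2  3  4  5  5  5  5  5
 5  0  1  2  3  3  4  5  5  5  5  5
 8  0  1  2  3  3  4  5  5  5  6  6
 8  0  1  2  3  3  4  5  5  5  6  6
dp[12][10] = 6. One LCS (by backtracking along matches): 7, 5, 6, 3, 4, 8.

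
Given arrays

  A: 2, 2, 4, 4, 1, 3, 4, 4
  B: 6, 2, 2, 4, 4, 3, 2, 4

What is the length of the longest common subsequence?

6

Pick 2 [1,2], then 2 [2,3], then 4 [3,4], then 4 [4,5], then 3 [6,6], then 4 [8,8]; all 6 values appear in both, in order, and the DP table's final entry dp[8][8] is also 6, so no common subsequence is longer.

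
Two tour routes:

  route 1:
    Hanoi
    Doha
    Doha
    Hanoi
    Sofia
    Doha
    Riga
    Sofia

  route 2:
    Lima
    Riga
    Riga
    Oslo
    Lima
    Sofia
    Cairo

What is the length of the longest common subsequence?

2

One common subsequence of length 2: Riga [7,3], then Sofia [8,6]. Since dp[8][7] = 2, nothing longer is possible.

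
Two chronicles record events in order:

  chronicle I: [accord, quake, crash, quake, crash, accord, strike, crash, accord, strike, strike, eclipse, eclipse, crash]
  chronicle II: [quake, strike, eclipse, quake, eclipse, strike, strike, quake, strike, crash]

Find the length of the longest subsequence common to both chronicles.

6

Match quake at chronicle I[2]=chronicle II[1] → quake at chronicle I[4]=chronicle II[4] → strike at chronicle I[7]=chronicle II[6] → strike at chronicle I[10]=chronicle II[7] → strike at chronicle I[11]=chronicle II[9] → crash at chronicle I[14]=chronicle II[10] — 6 events in the same relative order in both. dp[14][10] = 6 confirms this is the maximum.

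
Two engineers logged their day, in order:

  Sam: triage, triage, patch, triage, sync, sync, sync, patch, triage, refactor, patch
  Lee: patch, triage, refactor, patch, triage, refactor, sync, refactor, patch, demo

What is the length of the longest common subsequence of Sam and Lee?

Match triage [1,2], then patch [3,4], then triage [4,5], then sync [7,7], then refactor [10,8], then patch [11,9] — 6 tasks in the same relative order in both. dp[11][10] = 6 confirms this is the maximum.

6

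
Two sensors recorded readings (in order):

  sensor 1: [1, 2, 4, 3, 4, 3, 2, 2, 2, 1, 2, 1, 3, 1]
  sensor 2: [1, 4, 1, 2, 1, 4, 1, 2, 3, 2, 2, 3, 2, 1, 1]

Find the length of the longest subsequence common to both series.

One common subsequence of length 9: 1 at sensor 1[1]=sensor 2[3], 2 at sensor 1[2]=sensor 2[4], 4 at sensor 1[3]=sensor 2[6], 3 at sensor 1[6]=sensor 2[9], 2 at sensor 1[7]=sensor 2[10], 2 at sensor 1[8]=sensor 2[11], 2 at sensor 1[11]=sensor 2[13], 1 at sensor 1[12]=sensor 2[14], 1 at sensor 1[14]=sensor 2[15]. Since dp[14][15] = 9, nothing longer is possible.

9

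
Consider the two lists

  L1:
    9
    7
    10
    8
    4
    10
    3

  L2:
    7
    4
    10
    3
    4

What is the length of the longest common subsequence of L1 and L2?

4

Let dp[i][j] be the LCS length of the first i values of L1 and the first j values of L2. dp[i][j] = dp[i-1][j-1]+1 when the i-th and j-th values match, else max(dp[i-1][j], dp[i][j-1]).
    ·  7  4 10  3  4
 ·  0  0  0  0  0  0
 9  0  0  0  0  0  0
 7  0  1  1  1  1  1
10  0  1  1  2  2  2
 8  0  1  1  2  2  2
 4  0  1  2  2  2  3
10  0  1  2  3  3  3
 3  0  1  2  3  4  4
dp[7][5] = 4. One LCS (by backtracking along matches): 7, 4, 10, 3.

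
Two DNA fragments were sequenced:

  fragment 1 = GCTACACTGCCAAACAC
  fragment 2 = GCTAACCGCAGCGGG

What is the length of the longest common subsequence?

10

Pick G [1,1] → C [2,2] → T [3,3] → A [4,5] → C [5,6] → C [7,7] → G [9,8] → C [11,9] → A [12,10] → C [15,12]; all 10 bases appear in both, in order. The LCS DP gives dp[17][15] = 10, so this is optimal.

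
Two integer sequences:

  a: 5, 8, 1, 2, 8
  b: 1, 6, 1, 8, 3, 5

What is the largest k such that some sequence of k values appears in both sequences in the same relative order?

Let dp[i][j] be the LCS length of the first i values of a and the first j values of b. dp[i][j] = dp[i-1][j-1]+1 when the i-th and j-th values match, else max(dp[i-1][j], dp[i][j-1]).
    ·  1  6  1  8  3  5
 ·  0  0  0  0  0  0  0
 5  0  0  0  0  0  0  1
 8  0  0  0  0  1  1  1
 1  0  1  1  1  1  1  1
 2  0  1  1  1  1  1  1
 8  0  1  1  1  2  2  2
dp[5][6] = 2. One LCS (by backtracking along matches): 1, 8.

2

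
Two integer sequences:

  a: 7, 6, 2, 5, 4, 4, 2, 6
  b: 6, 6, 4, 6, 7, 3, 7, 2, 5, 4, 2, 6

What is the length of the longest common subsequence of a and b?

6

Pick 7 [1,7], then 2 [3,8], then 5 [4,9], then 4 [6,10], then 2 [7,11], then 6 [8,12]; all 6 values appear in both, in order, and the DP table's final entry dp[8][12] is also 6, so no common subsequence is longer.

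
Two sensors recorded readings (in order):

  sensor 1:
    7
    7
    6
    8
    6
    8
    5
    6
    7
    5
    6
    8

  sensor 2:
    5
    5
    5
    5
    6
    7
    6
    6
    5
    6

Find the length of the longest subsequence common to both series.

One common subsequence of length 5: 7 at sensor 1[2]=sensor 2[6], 6 at sensor 1[5]=sensor 2[7], 6 at sensor 1[8]=sensor 2[8], 5 at sensor 1[10]=sensor 2[9], 6 at sensor 1[11]=sensor 2[10]. dp[12][10] = 5 confirms this is the maximum.

5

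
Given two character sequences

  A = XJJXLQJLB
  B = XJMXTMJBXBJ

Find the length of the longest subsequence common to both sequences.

5

Let dp[i][j] be the LCS length of the first i characters of A and the first j characters of B. dp[i][j] = dp[i-1][j-1]+1 when the i-th and j-th characters match, else max(dp[i-1][j], dp[i][j-1]).
    ·  X  J  M  X  T  M  J  B  X  B  J
 ·  0  0  0  0  0  0  0  0  0  0  0  0
 X  0  1  1  1  1  1  1  1  1  1  1  1
 J  0  1  2  2  2  2  2  2  2  2  2  2
 J  0  1  2  2  2  2  2  3  3  3  3  3
 X  0  1  2  2  3  3  3  3  3  4  4  4
 L  0  1  2  2  3  3  3  3  3  4  4  4
 Q  0  1  2  2  3  3  3  3  3  4  4  4
 J  0  1  2  2  3  3  3  4  4  4  4  5
 L  0  1  2  2  3  3  3  4  4  4  4  5
 B  0  1  2  2  3  3  3  4  5  5  5  5
dp[9][11] = 5. One LCS (by backtracking along matches): XJJXJ.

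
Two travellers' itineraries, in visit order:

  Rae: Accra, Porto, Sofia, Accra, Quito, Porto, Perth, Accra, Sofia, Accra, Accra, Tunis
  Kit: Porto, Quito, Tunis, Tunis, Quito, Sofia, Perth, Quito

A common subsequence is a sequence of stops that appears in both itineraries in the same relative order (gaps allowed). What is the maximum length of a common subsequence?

Taking Porto [2,1], then Sofia [3,6], then Quito [5,8] gives a common subsequence of length 3. The LCS DP gives dp[12][8] = 3, so this is optimal.

3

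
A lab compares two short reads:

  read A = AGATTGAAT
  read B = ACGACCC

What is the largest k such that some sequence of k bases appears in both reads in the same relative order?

3

Taking A at read A[1]=read B[1], G at read A[2]=read B[3], A at read A[3]=read B[4] gives a common subsequence of length 3, and the DP table's final entry dp[9][7] is also 3, so no common subsequence is longer.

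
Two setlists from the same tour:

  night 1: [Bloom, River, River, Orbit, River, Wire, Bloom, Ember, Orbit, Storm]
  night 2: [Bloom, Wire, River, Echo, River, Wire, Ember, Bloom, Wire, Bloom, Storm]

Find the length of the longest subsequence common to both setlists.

6

Match Bloom (night 1 #1, night 2 #1) → River (night 1 #2, night 2 #3) → River (night 1 #3, night 2 #5) → Wire (night 1 #6, night 2 #9) → Bloom (night 1 #7, night 2 #10) → Storm (night 1 #10, night 2 #11) — 6 songs in the same relative order in both, and the DP table's final entry dp[10][11] is also 6, so no common subsequence is longer.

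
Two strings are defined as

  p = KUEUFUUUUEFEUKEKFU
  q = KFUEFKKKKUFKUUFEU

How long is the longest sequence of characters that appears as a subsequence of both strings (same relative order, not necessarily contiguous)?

One common subsequence of length 10: K at p[1]=q[1], then U at p[2]=q[3], then E at p[3]=q[4], then U at p[4]=q[10], then F at p[5]=q[11], then U at p[8]=q[13], then U at p[9]=q[14], then F at p[11]=q[15], then E at p[15]=q[16], then U at p[18]=q[17], and the DP table's final entry dp[18][17] is also 10, so no common subsequence is longer.

10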